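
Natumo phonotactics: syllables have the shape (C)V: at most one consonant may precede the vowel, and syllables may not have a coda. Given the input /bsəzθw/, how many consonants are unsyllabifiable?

4

The consonants /b/, /z/, /θ/, /w/ cannot be parsed into a legal (C)V syllable (no codas are permitted; onsets are limited to one consonant).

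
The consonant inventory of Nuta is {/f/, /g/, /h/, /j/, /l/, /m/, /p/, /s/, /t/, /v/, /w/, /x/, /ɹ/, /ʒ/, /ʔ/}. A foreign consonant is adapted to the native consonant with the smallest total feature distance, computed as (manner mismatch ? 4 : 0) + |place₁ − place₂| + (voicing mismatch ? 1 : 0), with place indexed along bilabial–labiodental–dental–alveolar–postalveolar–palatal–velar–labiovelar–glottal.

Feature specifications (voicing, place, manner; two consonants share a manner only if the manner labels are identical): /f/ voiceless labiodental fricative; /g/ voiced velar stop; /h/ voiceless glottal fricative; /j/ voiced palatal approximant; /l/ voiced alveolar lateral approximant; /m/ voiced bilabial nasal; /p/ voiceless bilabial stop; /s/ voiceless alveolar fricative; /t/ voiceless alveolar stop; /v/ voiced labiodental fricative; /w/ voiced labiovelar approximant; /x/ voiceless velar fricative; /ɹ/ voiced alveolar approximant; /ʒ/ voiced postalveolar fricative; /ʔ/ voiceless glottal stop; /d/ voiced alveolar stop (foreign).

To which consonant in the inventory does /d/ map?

t

/t/ is closest: same manner (stop), place distance 0 (alveolar→alveolar), voicing differs (+1); total 1. Next closest is /g/ at distance 3.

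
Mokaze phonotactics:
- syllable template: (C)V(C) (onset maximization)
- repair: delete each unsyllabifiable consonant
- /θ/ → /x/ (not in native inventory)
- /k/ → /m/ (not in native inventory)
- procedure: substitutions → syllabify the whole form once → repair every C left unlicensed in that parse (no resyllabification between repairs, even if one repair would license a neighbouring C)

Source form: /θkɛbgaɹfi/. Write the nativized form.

mɛbgaɹfi

Substitution: /θ/ → /x/, /k/ → /m/, giving /xmɛbgaɹfi/.
Under (C)V(C), the unsyllabifiable consonants are /x/ (at most one coda consonant is licensed; onsets are limited to one consonant).
Each unlicensed consonant is deleted: /x/.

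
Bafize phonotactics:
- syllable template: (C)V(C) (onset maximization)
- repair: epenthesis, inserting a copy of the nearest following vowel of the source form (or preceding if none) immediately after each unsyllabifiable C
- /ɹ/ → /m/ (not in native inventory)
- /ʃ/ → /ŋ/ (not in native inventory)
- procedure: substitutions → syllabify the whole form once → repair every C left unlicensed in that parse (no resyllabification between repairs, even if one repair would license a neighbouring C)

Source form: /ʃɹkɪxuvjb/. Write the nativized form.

ŋɪmɪkɪxuvjubu

Substitution: /ʃ/ → /ŋ/, /ɹ/ → /m/, giving /ŋmkɪxuvjb/.
Syllabifying with onset maximization leaves /ŋ/, /m/, /j/, /b/ stranded (at most one coda consonant is licensed; onsets are limited to one consonant).
Each unlicensed consonant becomes the onset of a new syllable: /ŋ/ → /ŋɪ/, /m/ → /mɪ/, /j/ → /ju/, /b/ → /bu/.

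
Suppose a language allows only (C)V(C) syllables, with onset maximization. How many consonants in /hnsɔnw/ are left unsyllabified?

Under (C)V(C), the unsyllabifiable consonants are /h/, /n/, /w/ (at most one coda consonant is licensed; onsets are limited to one consonant).

3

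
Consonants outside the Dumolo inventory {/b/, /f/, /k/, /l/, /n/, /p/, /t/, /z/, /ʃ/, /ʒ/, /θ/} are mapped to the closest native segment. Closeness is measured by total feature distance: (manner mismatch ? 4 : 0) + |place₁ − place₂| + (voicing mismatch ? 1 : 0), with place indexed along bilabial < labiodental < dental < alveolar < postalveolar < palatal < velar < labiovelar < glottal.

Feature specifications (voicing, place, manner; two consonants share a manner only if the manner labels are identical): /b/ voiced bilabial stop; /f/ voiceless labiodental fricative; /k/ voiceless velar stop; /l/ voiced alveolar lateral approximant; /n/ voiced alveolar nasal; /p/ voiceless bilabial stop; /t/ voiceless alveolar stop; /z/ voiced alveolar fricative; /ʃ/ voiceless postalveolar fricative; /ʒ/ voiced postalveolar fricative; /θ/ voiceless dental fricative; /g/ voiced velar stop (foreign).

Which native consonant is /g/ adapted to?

/k/ is closest: same manner (stop), place distance 0 (velar→velar), voicing differs (+1); total 1. Next closest is /t/ at distance 4.

k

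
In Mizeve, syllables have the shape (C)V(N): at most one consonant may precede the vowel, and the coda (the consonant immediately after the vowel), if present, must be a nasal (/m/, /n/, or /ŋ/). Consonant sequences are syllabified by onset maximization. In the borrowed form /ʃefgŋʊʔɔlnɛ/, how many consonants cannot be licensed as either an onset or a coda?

Under (C)V(N), the unsyllabifiable consonants are /f/, /g/, /l/ (only a nasal (/m/, /n/, or /ŋ/) is licensed in coda position; onsets are limited to one consonant).

3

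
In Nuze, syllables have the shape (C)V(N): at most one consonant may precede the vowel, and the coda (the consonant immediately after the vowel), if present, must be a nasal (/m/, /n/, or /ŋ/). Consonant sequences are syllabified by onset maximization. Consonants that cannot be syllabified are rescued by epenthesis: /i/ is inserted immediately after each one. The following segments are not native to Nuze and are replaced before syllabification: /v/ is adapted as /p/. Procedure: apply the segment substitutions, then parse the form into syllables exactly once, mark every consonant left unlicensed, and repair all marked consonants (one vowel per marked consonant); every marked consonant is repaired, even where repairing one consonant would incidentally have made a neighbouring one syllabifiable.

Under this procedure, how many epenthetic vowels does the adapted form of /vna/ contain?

1

After substitution the input is /pna/.
The unsyllabifiable consonants are /p/; each receives one epenthetic vowel.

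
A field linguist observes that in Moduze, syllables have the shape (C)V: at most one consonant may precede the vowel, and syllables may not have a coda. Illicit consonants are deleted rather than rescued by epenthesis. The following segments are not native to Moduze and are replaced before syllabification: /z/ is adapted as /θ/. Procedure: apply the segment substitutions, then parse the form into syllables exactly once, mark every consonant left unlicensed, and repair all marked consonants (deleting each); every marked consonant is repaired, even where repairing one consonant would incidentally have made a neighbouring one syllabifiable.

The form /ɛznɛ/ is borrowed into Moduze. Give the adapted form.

ɛnɛ

Substitution: /z/ → /θ/, giving /ɛθnɛ/.
Under (C)V, the unsyllabifiable consonants are /θ/ (no codas are permitted; onsets are limited to one consonant).
Deletion applies to /θ/.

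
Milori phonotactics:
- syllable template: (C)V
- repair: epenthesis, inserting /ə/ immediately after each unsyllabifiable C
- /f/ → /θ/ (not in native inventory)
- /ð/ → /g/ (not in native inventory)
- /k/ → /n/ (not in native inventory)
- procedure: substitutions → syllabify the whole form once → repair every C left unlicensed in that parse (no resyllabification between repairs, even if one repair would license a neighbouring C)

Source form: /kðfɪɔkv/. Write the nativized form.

Substitution: /k/ → /n/, /ð/ → /g/, /f/ → /θ/, giving /ngθɪɔnv/.
Under (C)V, the unsyllabifiable consonants are /n/, /g/, /n/, /v/ (no codas are permitted; onsets are limited to one consonant).
Each unlicensed consonant becomes the onset of a new syllable: /n/ → /nə/, /g/ → /gə/, /n/ → /nə/, /v/ → /və/.

nəgəθɪɔnəvə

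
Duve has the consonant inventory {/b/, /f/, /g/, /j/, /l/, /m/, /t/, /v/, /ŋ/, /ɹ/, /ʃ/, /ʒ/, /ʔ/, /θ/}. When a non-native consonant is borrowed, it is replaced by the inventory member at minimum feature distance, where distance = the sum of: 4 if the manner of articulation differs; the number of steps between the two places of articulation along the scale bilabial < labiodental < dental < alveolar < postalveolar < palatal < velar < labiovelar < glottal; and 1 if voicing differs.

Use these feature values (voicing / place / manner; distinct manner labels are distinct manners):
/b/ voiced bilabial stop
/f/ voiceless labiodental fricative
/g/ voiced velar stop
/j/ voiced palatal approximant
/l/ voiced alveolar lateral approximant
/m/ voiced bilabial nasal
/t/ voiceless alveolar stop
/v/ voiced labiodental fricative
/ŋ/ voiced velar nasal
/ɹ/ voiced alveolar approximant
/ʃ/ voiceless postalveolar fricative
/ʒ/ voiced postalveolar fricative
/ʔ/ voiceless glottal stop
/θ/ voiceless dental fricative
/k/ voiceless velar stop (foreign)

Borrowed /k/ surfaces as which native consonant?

/g/ is closest: same manner (stop), place distance 0 (velar→velar), voicing differs (+1); total 1. Next closest is /ʔ/ at distance 2.

g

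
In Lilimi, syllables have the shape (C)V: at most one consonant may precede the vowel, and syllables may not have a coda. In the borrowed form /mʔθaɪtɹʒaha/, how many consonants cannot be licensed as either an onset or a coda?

4

The consonants /m/, /ʔ/, /t/, /ɹ/ cannot be parsed into a legal (C)V syllable (no codas are permitted; onsets are limited to one consonant).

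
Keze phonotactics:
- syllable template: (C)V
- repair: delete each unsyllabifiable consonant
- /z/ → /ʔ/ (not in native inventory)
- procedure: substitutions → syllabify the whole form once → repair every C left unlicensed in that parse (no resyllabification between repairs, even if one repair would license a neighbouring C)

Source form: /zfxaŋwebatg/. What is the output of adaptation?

xaweba

Substitution: /z/ → /ʔ/, giving /ʔfxaŋwebatg/.
Syllabifying with onset maximization leaves /ʔ/, /f/, /ŋ/, /t/, /g/ stranded (no codas are permitted; onsets are limited to one consonant).
Deletion applies to /ʔ/, /f/, /ŋ/, /t/, /g/.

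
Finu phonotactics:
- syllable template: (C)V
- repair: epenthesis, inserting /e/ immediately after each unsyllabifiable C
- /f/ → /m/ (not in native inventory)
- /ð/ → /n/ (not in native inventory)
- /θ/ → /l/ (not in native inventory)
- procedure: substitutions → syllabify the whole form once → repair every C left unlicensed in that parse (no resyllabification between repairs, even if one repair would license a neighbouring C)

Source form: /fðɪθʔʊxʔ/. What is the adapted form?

Substitution: /f/ → /m/, /ð/ → /n/, /θ/ → /l/, giving /mnɪlʔʊxʔ/.
Syllabifying with onset maximization leaves /m/, /l/, /x/, /ʔ/ stranded (no codas are permitted; onsets are limited to one consonant).
Epenthesis after each stranded consonant: /m/ → /me/, /l/ → /le/, /x/ → /xe/, /ʔ/ → /ʔe/.

menɪleʔʊxeʔe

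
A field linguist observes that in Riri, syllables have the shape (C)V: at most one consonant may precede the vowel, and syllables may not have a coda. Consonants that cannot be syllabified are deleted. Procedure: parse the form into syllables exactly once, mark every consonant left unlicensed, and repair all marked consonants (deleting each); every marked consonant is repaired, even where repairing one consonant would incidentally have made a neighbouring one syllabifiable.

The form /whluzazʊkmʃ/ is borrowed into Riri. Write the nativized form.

Syllabifying with onset maximization leaves /w/, /h/, /k/, /m/, /ʃ/ stranded (no codas are permitted; onsets are limited to one consonant).
Each unlicensed consonant is deleted: /w/, /h/, /k/, /m/, /ʃ/.

luzazʊ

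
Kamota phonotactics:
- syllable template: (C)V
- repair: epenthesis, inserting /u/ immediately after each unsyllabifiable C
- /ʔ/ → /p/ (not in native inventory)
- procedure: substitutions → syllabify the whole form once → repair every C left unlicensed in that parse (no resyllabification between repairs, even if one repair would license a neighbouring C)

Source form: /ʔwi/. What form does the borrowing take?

puwi

Substitution: /ʔ/ → /p/, giving /pwi/.
Syllabifying with onset maximization leaves /p/ stranded (no codas are permitted; onsets are limited to one consonant).
Inserting the epenthetic vowel yields /p/ → /pu/.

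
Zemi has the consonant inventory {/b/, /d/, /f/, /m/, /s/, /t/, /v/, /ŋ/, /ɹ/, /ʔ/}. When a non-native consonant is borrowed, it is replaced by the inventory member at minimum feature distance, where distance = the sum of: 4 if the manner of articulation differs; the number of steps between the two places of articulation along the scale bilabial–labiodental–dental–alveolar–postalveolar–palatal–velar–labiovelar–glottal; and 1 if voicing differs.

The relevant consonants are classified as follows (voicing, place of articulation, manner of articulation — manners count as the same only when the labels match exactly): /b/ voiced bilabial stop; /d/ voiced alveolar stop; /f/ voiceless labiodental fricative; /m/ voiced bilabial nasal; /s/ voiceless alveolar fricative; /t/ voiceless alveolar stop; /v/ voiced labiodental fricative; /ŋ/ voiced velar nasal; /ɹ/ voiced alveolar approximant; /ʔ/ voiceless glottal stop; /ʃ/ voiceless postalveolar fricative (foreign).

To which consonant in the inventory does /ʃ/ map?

s

/s/ is closest: same manner (fricative), place distance 1 (postalveolar→alveolar), same voicing; total 1. Next closest is /f/ at distance 3.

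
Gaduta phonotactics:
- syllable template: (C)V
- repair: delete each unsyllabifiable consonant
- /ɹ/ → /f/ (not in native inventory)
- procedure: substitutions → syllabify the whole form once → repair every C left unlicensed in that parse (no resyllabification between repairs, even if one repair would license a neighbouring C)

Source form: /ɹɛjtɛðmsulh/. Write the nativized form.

Substitution: /ɹ/ → /f/, giving /fɛjtɛðmsulh/.
Under (C)V, the unsyllabifiable consonants are /j/, /ð/, /m/, /l/, /h/ (no codas are permitted; onsets are limited to one consonant).
Each unlicensed consonant is deleted: /j/, /ð/, /m/, /l/, /h/.

fɛtɛsu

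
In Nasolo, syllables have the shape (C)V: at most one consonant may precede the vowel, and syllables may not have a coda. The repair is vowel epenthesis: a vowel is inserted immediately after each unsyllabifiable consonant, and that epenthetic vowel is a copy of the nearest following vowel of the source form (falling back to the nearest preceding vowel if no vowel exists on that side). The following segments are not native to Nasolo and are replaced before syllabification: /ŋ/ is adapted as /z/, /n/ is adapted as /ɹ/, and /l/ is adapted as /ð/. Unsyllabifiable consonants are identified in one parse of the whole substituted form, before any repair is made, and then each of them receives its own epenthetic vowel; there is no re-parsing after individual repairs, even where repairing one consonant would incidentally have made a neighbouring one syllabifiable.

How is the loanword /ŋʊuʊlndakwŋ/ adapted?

Substitution: /ŋ/ → /z/, /l/ → /ð/, /n/ → /ɹ/, giving /zʊuʊðɹdakwz/.
Syllabifying with onset maximization leaves /ð/, /ɹ/, /k/, /w/, /z/ stranded (no codas are permitted; onsets are limited to one consonant).
Epenthesis after each stranded consonant: /ð/ → /ða/, /ɹ/ → /ɹa/, /k/ → /ka/, /w/ → /wa/, /z/ → /za/.

zʊuʊðaɹadakawaza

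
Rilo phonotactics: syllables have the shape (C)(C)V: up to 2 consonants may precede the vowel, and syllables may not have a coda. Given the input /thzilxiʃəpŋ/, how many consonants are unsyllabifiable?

Under (C)(C)V, the unsyllabifiable consonants are /t/, /p/, /ŋ/ (no codas are permitted; onsets may contain at most 2 consonants).

3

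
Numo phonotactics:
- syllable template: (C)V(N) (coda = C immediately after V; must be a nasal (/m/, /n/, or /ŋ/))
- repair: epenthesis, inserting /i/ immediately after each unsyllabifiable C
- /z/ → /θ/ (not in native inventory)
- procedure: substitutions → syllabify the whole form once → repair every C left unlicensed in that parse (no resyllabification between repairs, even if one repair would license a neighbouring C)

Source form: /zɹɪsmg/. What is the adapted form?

Substitution: /z/ → /θ/, giving /θɹɪsmg/.
Under (C)V(N), the unsyllabifiable consonants are /θ/, /s/, /m/, /g/ (only a nasal (/m/, /n/, or /ŋ/) is licensed in coda position; onsets are limited to one consonant).
Each unlicensed consonant becomes the onset of a new syllable: /θ/ → /θi/, /s/ → /si/, /m/ → /mi/, /g/ → /gi/.

θiɹɪsimigi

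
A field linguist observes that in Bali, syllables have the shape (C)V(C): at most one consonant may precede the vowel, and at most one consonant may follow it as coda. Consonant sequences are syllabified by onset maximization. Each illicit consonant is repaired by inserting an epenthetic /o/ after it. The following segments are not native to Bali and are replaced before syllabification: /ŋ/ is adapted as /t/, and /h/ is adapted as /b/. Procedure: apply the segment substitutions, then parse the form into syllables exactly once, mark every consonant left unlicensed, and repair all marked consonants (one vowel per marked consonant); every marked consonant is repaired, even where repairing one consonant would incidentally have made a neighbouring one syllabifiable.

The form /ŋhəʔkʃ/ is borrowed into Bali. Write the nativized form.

Substitution: /ŋ/ → /t/, /h/ → /b/, giving /tbəʔkʃ/.
The consonants /t/, /k/, /ʃ/ cannot be parsed into a legal (C)V(C) syllable (at most one coda consonant is licensed; onsets are limited to one consonant).
Inserting the epenthetic vowel yields /t/ → /to/, /k/ → /ko/, /ʃ/ → /ʃo/.

tobəʔkoʃo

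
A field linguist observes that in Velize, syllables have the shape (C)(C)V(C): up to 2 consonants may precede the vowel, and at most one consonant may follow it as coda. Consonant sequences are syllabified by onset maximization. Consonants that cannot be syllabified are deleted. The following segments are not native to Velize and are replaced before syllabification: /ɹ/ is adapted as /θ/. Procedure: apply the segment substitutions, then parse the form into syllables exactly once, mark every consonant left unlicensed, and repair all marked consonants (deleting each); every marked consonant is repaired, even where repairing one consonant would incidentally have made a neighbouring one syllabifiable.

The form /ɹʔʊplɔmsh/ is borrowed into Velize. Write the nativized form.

θʔʊplɔm

Substitution: /ɹ/ → /θ/, giving /θʔʊplɔmsh/.
Under (C)(C)V(C), the unsyllabifiable consonants are /s/, /h/ (at most one coda consonant is licensed; onsets may contain at most 2 consonants).
Each unlicensed consonant is deleted: /s/, /h/.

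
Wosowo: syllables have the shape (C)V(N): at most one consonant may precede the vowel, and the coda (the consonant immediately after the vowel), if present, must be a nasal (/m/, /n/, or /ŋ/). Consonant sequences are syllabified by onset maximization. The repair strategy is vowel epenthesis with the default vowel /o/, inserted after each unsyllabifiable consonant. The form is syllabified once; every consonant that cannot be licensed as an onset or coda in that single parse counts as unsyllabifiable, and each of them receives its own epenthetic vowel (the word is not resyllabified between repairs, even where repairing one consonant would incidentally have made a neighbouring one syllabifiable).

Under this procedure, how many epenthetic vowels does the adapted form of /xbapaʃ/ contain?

2

The unsyllabifiable consonants are /x/, /ʃ/; each receives one epenthetic vowel.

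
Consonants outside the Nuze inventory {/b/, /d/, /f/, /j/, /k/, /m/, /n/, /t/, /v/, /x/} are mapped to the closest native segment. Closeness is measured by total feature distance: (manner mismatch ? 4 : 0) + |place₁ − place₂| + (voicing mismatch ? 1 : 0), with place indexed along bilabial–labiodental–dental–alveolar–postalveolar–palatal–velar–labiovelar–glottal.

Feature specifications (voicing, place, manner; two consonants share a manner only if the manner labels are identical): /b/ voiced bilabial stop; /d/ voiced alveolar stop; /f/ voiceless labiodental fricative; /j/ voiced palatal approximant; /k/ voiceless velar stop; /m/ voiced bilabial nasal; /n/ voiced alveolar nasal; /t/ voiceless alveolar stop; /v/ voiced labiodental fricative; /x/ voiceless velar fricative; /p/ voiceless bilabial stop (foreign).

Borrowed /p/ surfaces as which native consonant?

/b/ is closest: same manner (stop), place distance 0 (bilabial→bilabial), voicing differs (+1); total 1. Next closest is /t/ at distance 3.

b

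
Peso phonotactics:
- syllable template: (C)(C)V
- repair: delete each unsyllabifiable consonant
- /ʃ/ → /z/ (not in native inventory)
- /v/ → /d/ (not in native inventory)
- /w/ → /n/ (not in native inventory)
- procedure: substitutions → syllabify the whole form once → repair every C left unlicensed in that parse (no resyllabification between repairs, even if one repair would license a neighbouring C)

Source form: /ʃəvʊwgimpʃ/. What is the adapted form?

Substitution: /ʃ/ → /z/, /v/ → /d/, /w/ → /n/, giving /zədʊngimpz/.
Syllabifying with onset maximization leaves /m/, /p/, /z/ stranded (no codas are permitted; onsets may contain at most 2 consonants).
Deletion applies to /m/, /p/, /z/.

zədʊngi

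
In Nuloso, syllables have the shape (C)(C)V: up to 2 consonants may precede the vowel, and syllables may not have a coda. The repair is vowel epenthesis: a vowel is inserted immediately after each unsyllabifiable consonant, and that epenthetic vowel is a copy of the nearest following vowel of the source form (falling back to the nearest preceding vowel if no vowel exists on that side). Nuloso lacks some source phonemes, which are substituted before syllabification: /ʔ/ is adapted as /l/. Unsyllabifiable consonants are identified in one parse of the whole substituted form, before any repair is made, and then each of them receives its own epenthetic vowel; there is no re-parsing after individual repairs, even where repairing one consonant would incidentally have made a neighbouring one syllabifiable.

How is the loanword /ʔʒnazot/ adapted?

Substitution: /ʔ/ → /l/, giving /lʒnazot/.
Under (C)(C)V, the unsyllabifiable consonants are /l/, /t/ (no codas are permitted; onsets may contain at most 2 consonants).
Epenthesis after each stranded consonant: /l/ → /la/, /t/ → /to/.

laʒnazoto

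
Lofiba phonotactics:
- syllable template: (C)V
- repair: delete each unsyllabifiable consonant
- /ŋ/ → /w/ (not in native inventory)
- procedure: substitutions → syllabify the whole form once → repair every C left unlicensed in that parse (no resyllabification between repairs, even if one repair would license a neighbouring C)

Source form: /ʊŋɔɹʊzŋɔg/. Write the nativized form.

ʊwɔɹʊwɔ

Substitution: /ŋ/ → /w/, giving /ʊwɔɹʊzwɔg/.
Under (C)V, the unsyllabifiable consonants are /z/, /g/ (no codas are permitted; onsets are limited to one consonant).
Deleting the stranded consonants removes /z/, /g/.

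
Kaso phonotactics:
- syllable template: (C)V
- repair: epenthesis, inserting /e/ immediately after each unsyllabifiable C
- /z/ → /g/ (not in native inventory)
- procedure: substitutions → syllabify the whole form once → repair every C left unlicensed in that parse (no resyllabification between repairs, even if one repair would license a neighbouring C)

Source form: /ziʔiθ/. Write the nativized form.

Substitution: /z/ → /g/, giving /giʔiθ/.
Under (C)V, the unsyllabifiable consonants are /θ/ (no codas are permitted; onsets are limited to one consonant).
Inserting the epenthetic vowel yields /θ/ → /θe/.

giʔiθe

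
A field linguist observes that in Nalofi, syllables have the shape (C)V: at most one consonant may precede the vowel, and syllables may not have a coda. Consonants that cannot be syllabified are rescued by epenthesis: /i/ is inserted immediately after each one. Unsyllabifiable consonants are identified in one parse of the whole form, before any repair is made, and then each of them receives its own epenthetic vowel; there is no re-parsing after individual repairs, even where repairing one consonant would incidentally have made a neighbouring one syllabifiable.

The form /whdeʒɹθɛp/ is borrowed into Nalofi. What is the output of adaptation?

Under (C)V, the unsyllabifiable consonants are /w/, /h/, /ʒ/, /ɹ/, /p/ (no codas are permitted; onsets are limited to one consonant).
Epenthesis after each stranded consonant: /w/ → /wi/, /h/ → /hi/, /ʒ/ → /ʒi/, /ɹ/ → /ɹi/, /p/ → /pi/.

wihideʒiɹiθɛpi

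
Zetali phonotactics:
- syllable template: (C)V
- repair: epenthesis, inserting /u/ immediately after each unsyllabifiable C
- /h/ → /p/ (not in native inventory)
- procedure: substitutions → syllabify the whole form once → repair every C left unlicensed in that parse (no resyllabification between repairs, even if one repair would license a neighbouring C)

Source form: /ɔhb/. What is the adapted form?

ɔpubu

Substitution: /h/ → /p/, giving /ɔpb/.
Under (C)V, the unsyllabifiable consonants are /p/, /b/ (no codas are permitted; onsets are limited to one consonant).
Inserting the epenthetic vowel yields /p/ → /pu/, /b/ → /bu/.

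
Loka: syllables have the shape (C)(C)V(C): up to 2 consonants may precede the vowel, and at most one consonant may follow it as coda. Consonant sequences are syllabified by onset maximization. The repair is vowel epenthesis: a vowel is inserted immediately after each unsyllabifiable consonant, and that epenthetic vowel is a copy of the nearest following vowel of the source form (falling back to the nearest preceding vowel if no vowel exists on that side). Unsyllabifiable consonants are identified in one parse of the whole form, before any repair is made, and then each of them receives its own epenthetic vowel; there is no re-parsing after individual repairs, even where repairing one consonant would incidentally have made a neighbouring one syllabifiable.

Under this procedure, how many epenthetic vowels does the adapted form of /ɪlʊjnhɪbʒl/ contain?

The unsyllabifiable consonants are /ʒ/, /l/; each receives one epenthetic vowel.

2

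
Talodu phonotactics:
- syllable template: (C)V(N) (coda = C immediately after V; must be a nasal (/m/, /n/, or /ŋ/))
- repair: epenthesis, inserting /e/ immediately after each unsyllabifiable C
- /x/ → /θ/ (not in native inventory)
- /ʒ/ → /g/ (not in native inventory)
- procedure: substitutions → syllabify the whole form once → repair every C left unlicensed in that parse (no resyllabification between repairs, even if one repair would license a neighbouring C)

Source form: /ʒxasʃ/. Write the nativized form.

Substitution: /ʒ/ → /g/, /x/ → /θ/, giving /gθasʃ/.
The consonants /g/, /s/, /ʃ/ cannot be parsed into a legal (C)V(N) syllable (only a nasal (/m/, /n/, or /ŋ/) is licensed in coda position; onsets are limited to one consonant).
Each unlicensed consonant becomes the onset of a new syllable: /g/ → /ge/, /s/ → /se/, /ʃ/ → /ʃe/.

geθaseʃe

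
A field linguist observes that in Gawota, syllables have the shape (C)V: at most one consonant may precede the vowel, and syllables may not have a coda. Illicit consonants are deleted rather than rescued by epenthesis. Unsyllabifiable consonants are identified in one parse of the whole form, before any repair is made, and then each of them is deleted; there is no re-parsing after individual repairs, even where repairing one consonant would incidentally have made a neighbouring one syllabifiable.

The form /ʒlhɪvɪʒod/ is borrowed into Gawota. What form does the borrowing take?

hɪvɪʒo

The consonants /ʒ/, /l/, /d/ cannot be parsed into a legal (C)V syllable (no codas are permitted; onsets are limited to one consonant).
Deleting the stranded consonants removes /ʒ/, /l/, /d/.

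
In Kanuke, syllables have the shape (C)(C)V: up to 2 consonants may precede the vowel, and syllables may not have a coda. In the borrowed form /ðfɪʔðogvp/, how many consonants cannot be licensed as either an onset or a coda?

Under (C)(C)V, the unsyllabifiable consonants are /g/, /v/, /p/ (no codas are permitted; onsets may contain at most 2 consonants).

3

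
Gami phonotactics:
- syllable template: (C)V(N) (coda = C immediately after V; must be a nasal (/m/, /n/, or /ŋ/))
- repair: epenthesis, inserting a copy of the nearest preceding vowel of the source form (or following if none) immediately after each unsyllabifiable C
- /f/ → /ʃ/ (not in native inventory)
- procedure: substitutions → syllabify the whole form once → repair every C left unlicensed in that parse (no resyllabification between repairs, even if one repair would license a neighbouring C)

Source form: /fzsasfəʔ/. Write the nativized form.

ʃazasasaʃəʔə

Substitution: /f/ → /ʃ/, giving /ʃzsasʃəʔ/.
The consonants /ʃ/, /z/, /s/, /ʔ/ cannot be parsed into a legal (C)V(N) syllable (only a nasal (/m/, /n/, or /ŋ/) is licensed in coda position; onsets are limited to one consonant).
Epenthesis after each stranded consonant: /ʃ/ → /ʃa/, /z/ → /za/, /s/ → /sa/, /ʔ/ → /ʔə/.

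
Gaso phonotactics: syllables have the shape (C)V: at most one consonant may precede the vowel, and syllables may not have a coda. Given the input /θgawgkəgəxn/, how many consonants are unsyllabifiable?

Under (C)V, the unsyllabifiable consonants are /θ/, /w/, /g/, /x/, /n/ (no codas are permitted; onsets are limited to one consonant).

5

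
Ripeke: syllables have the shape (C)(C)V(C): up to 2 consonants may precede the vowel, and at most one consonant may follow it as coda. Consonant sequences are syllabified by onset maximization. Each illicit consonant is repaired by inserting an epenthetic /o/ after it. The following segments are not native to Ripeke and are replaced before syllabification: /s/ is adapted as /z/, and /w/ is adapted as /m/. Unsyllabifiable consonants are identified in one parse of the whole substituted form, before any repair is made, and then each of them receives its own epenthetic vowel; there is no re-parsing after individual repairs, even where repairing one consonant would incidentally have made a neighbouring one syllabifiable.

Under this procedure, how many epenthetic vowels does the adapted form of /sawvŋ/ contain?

2

After substitution the input is /zamvŋ/.
The unsyllabifiable consonants are /v/, /ŋ/; each receives one epenthetic vowel.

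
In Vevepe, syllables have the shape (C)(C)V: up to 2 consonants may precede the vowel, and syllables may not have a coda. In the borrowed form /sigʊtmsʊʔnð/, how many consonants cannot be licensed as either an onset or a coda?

The consonants /t/, /ʔ/, /n/, /ð/ cannot be parsed into a legal (C)(C)V syllable (no codas are permitted; onsets may contain at most 2 consonants).

4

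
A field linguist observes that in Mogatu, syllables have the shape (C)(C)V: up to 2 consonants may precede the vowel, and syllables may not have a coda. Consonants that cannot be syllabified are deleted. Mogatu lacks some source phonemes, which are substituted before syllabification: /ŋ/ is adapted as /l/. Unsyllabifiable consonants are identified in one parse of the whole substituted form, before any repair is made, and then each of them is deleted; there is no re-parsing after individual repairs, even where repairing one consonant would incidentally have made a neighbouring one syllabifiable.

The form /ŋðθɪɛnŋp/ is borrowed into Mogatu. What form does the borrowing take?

Substitution: /ŋ/ → /l/, giving /lðθɪɛnlp/.
Under (C)(C)V, the unsyllabifiable consonants are /l/, /n/, /l/, /p/ (no codas are permitted; onsets may contain at most 2 consonants).
Deletion applies to /l/, /n/, /l/, /p/.

ðθɪɛ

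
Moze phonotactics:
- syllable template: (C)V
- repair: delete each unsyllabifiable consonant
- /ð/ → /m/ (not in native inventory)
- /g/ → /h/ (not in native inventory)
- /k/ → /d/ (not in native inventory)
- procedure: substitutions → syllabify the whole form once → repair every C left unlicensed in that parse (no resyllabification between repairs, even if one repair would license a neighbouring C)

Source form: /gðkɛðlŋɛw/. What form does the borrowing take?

Substitution: /g/ → /h/, /ð/ → /m/, /k/ → /d/, giving /hmdɛmlŋɛw/.
Syllabifying with onset maximization leaves /h/, /m/, /m/, /l/, /w/ stranded (no codas are permitted; onsets are limited to one consonant).
Deletion applies to /h/, /m/, /m/, /l/, /w/.

dɛŋɛ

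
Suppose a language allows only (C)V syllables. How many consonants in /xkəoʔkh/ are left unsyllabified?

4

Syllabifying with onset maximization leaves /x/, /ʔ/, /k/, /h/ stranded (no codas are permitted; onsets are limited to one consonant).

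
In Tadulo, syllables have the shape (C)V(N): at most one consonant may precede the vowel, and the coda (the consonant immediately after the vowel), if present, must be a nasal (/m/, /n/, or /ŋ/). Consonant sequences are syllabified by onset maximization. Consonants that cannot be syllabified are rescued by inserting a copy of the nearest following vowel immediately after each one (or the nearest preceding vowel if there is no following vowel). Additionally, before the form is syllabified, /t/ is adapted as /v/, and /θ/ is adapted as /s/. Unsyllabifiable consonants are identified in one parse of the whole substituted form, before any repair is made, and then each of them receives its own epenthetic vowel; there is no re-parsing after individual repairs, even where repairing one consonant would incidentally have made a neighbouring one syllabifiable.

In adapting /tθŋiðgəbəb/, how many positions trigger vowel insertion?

After substitution the input is /vsŋiðgəbəb/.
The unsyllabifiable consonants are /v/, /s/, /ð/, /b/; each receives one epenthetic vowel.

4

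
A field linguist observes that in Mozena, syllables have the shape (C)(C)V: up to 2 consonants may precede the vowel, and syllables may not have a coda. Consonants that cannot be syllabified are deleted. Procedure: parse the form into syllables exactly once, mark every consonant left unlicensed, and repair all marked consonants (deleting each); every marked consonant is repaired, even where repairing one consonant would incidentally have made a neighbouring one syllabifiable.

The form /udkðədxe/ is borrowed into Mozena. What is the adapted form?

Syllabifying with onset maximization leaves /d/ stranded (no codas are permitted; onsets may contain at most 2 consonants).
Each unlicensed consonant is deleted: /d/.

ukðədxe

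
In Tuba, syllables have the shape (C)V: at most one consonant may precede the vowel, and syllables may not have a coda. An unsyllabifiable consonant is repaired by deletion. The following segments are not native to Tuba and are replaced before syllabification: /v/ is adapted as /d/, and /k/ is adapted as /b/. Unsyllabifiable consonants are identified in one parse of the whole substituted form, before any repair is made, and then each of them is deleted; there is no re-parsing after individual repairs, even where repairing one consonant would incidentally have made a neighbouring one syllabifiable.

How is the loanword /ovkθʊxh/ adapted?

oθʊ

Substitution: /v/ → /d/, /k/ → /b/, giving /odbθʊxh/.
Under (C)V, the unsyllabifiable consonants are /d/, /b/, /x/, /h/ (no codas are permitted; onsets are limited to one consonant).
Each unlicensed consonant is deleted: /d/, /b/, /x/, /h/.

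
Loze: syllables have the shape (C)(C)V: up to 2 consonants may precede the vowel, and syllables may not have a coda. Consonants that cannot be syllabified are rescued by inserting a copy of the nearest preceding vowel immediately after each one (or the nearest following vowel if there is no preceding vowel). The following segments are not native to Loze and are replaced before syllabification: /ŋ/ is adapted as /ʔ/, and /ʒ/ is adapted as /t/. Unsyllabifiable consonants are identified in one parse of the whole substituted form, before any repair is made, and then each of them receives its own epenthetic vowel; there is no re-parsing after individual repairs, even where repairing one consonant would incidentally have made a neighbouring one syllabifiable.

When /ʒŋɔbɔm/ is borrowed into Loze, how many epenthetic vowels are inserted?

After substitution the input is /tʔɔbɔm/.
The unsyllabifiable consonants are /m/; each receives one epenthetic vowel.

1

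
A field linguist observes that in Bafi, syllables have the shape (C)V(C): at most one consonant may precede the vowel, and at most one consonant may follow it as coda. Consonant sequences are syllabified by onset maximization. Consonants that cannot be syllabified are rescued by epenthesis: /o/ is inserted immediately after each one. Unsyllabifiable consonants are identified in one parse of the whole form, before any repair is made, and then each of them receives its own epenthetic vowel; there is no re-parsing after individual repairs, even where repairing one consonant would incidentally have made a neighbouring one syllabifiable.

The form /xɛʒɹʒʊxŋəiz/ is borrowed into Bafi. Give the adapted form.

The consonants /ɹ/ cannot be parsed into a legal (C)V(C) syllable (at most one coda consonant is licensed; onsets are limited to one consonant).
Inserting the epenthetic vowel yields /ɹ/ → /ɹo/.

xɛʒɹoʒʊxŋəiz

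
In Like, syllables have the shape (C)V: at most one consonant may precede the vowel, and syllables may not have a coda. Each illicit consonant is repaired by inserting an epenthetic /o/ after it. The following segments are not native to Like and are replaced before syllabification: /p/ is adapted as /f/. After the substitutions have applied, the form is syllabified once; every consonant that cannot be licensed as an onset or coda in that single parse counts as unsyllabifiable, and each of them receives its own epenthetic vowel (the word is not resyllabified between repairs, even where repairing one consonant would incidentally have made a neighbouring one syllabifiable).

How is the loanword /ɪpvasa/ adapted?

ɪfovasa

Substitution: /p/ → /f/, giving /ɪfvasa/.
Syllabifying with onset maximization leaves /f/ stranded (no codas are permitted; onsets are limited to one consonant).
Inserting the epenthetic vowel yields /f/ → /fo/.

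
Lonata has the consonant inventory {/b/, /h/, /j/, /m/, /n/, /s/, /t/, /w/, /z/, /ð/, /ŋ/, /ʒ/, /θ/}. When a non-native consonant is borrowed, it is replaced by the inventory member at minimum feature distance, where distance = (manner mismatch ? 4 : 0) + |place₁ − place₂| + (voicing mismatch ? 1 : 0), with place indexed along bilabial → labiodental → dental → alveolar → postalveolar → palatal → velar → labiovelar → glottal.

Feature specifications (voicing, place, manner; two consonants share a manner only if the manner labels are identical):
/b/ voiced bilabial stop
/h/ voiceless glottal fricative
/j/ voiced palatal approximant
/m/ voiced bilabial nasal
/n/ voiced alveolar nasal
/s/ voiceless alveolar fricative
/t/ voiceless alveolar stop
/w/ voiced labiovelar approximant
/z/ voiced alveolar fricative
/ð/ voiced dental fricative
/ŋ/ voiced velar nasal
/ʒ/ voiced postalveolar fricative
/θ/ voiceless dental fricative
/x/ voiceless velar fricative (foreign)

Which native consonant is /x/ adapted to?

/h/ is closest: same manner (fricative), place distance 2 (velar→glottal), same voicing; total 2. Next closest is /s/ at distance 3.

h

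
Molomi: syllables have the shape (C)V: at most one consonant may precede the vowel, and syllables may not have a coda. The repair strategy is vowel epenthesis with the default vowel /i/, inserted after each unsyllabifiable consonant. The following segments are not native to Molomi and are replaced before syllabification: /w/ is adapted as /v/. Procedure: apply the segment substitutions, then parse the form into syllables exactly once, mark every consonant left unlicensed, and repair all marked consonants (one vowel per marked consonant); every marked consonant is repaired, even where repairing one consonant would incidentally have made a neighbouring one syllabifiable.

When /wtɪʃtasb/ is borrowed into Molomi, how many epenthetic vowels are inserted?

After substitution the input is /vtɪʃtasb/.
The unsyllabifiable consonants are /v/, /ʃ/, /s/, /b/; each receives one epenthetic vowel.

4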